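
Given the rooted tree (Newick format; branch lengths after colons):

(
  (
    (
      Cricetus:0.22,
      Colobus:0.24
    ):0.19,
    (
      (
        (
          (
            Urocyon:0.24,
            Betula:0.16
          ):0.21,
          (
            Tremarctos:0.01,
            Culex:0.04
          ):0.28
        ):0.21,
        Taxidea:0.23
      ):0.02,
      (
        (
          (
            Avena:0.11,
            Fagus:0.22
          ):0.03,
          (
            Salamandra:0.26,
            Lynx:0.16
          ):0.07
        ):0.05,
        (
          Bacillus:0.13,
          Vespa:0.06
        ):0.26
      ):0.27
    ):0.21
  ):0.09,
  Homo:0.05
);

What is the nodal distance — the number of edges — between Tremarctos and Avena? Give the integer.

8

The MRCA of Tremarctos and Avena is the node subtending ((((Urocyon,Betula),(Tremarctos,Culex)),Taxidea),(((Avena,Fagus),(Salamandra,Lynx)),(Bacillus,Vespa))).
From Tremarctos up to that node: 4 branches. From Avena up to the same node: 4 branches. Total: 4 + 4 = 8.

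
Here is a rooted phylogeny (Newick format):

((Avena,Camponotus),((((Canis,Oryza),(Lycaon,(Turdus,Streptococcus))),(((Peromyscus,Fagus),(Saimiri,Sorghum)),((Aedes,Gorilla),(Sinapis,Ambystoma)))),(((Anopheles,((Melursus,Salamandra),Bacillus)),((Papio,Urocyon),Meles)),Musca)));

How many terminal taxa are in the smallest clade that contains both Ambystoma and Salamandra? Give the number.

The MRCA of Ambystoma and Salamandra is the node subtending ((((Canis,Oryza),(Lycaon,(Turdus,Streptococcus))),(((Peromyscus,Fagus),(Saimiri,Sorghum)),((Aedes,Gorilla),(Sinapis,Ambystoma)))),(((Anopheles,((Melursus,Salamandra),Bacillus)),((Papio,Urocyon),Meles)),Musca)).
That clade contains 21 terminal taxa: Aedes, Ambystoma, Anopheles, Bacillus, Canis, Fagus, Gorilla, Lycaon, Meles, Melursus, Musca, Oryza, Papio, Peromyscus, Saimiri, Salamandra, Sinapis, Sorghum, Streptococcus, Turdus, Urocyon.

21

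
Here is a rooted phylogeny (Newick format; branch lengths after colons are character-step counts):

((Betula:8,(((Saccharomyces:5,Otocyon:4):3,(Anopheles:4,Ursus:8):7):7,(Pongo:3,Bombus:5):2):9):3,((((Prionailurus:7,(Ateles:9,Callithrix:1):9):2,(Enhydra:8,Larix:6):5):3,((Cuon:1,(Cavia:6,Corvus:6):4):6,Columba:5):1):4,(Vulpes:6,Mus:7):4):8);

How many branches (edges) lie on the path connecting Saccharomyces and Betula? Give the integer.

The MRCA of Saccharomyces and Betula is the node subtending (Betula,(((Saccharomyces,Otocyon),(Anopheles,Ursus)),(Pongo,Bombus))).
From Saccharomyces up to that node: 4 branches. From Betula up to the same node: 1 branch. Total: 4 + 1 = 5.

5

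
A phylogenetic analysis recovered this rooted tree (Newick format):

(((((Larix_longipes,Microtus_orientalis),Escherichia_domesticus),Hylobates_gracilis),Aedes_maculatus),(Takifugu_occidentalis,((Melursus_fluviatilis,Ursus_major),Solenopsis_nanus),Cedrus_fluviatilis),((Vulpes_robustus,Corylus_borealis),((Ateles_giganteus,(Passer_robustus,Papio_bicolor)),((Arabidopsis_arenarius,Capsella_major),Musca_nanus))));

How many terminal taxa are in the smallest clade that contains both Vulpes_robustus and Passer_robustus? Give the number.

The MRCA of Vulpes_robustus and Passer_robustus is the node subtending ((Vulpes_robustus,Corylus_borealis),((Ateles_giganteus,(Passer_robustus,Papio_bicolor)),((Arabidopsis_arenarius,Capsella_major),Musca_nanus))).
That clade contains 8 terminal taxa: Arabidopsis_arenarius, Ateles_giganteus, Capsella_major, Corylus_borealis, Musca_nanus, Papio_bicolor, Passer_robustus, Vulpes_robustus.

8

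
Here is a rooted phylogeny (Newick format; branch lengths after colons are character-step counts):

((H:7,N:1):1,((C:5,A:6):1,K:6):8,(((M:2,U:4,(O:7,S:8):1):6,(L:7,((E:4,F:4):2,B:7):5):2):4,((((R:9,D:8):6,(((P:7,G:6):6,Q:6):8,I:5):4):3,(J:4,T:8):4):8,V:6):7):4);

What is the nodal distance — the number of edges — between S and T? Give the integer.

The MRCA of S and T is the node subtending (((M,U,(O,S)),(L,((E,F),B))),((((R,D),(((P,G),Q),I)),(J,T)),V)).
From S up to that node: 4 branches. From T up to the same node: 4 branches. Total: 4 + 4 = 8.

8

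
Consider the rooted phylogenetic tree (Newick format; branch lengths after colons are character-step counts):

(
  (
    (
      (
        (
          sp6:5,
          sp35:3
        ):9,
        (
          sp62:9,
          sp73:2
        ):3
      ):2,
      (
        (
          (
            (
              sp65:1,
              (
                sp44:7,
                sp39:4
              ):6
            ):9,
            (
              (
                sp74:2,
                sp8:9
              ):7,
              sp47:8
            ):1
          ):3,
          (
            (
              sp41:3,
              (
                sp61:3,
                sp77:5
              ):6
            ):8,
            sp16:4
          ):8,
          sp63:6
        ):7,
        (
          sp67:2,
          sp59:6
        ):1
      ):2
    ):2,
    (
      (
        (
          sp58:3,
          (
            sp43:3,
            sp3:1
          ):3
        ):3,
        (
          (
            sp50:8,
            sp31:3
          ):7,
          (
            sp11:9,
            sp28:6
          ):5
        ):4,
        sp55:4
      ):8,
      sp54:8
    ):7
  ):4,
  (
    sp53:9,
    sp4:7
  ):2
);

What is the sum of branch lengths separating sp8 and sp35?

43

The path runs sp8 → … → MRCA → … → sp35; the MRCA is the node subtending (((sp6,sp35),(sp62,sp73)),((((sp65,(sp44,sp39)),((sp74,sp8),sp47)),((sp41,(sp61,sp77)),sp16),sp63),(sp67,sp59))).
Branch lengths along that path: 9 + 7 + 1 + 3 + 7 + 2 + 2 + 9 + 3 = 43.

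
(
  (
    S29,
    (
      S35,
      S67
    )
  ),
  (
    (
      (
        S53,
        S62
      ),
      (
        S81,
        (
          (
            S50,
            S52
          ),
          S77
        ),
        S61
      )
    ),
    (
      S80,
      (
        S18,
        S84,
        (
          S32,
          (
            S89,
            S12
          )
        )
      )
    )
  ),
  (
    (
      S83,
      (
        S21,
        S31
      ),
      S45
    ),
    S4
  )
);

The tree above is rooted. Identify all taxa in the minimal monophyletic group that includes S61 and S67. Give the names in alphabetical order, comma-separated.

S12, S18, S21, S29, S31, S32, S35, S4, S45, S50, S52, S53, S61, S62, S67, S77, S80, S81, S83, S84, S89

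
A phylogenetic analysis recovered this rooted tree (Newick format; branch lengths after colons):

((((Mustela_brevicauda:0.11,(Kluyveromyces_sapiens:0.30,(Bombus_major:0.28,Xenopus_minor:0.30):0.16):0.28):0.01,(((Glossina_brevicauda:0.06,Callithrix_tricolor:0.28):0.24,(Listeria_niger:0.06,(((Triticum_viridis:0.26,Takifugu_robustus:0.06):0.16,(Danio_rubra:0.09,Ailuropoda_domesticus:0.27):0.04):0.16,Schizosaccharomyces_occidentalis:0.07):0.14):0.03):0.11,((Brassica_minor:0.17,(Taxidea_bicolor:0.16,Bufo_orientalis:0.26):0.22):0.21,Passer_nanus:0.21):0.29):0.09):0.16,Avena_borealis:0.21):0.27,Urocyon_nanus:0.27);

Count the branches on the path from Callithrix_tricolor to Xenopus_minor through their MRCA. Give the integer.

The MRCA of Callithrix_tricolor and Xenopus_minor is the node subtending ((Mustela_brevicauda,(Kluyveromyces_sapiens,(Bombus_major,Xenopus_minor))),(((Glossina_brevicauda,Callithrix_tricolor),(Listeria_niger,(((Triticum_viridis,Takifugu_robustus),(Danio_rubra,Ailuropoda_domesticus)),Schizosaccharomyces_occidentalis))),((Brassica_minor,(Taxidea_bicolor,Bufo_orientalis)),Passer_nanus))).
From Callithrix_tricolor up to that node: 4 branches. From Xenopus_minor up to the same node: 4 branches. Total: 4 + 4 = 8.

8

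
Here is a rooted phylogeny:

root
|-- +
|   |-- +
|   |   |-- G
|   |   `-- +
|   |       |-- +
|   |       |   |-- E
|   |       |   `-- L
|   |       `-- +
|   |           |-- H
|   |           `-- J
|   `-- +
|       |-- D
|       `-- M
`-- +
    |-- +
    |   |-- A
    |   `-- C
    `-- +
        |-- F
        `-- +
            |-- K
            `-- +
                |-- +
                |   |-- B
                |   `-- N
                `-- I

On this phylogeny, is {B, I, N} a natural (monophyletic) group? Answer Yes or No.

Yes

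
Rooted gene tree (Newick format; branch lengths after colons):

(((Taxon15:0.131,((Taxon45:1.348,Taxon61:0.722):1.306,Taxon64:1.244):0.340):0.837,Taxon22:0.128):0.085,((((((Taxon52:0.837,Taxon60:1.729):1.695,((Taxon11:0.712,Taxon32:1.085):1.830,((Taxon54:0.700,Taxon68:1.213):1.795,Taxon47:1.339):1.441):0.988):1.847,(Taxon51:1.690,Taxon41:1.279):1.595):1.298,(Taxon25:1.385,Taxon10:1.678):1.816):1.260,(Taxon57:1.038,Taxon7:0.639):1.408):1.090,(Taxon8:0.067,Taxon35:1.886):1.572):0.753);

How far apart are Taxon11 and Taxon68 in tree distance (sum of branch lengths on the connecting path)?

The path runs Taxon11 → … → MRCA → … → Taxon68; the MRCA is the node subtending ((Taxon11,Taxon32),((Taxon54,Taxon68),Taxon47)).
Branch lengths along that path: 0.712 + 1.830 + 1.441 + 1.795 + 1.213 = 6.991.

6.991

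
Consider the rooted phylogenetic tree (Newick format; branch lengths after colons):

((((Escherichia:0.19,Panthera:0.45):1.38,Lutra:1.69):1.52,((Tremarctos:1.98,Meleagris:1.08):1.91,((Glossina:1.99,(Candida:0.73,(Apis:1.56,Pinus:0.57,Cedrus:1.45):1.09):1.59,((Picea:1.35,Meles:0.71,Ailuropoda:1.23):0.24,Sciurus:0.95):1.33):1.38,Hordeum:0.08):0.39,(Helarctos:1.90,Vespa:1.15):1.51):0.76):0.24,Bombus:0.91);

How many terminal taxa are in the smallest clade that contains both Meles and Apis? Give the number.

9

The MRCA of Meles and Apis is the node subtending (Glossina,(Candida,(Apis,Pinus,Cedrus)),((Picea,Meles,Ailuropoda),Sciurus)).
That clade contains 9 terminal taxa: Ailuropoda, Apis, Candida, Cedrus, Glossina, Meles, Picea, Pinus, Sciurus.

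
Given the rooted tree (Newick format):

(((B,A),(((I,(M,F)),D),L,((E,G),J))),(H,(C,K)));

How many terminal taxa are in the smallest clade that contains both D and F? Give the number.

The MRCA of D and F is the node subtending ((I,(M,F)),D).
That clade contains 4 terminal taxa: D, F, I, M.

4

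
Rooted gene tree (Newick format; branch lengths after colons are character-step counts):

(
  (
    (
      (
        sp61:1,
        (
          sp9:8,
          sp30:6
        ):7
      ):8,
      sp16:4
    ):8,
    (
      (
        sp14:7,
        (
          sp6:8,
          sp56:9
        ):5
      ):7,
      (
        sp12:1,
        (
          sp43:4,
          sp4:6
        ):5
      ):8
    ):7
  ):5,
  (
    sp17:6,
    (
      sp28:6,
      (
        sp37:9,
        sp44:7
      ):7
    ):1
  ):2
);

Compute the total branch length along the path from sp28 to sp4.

40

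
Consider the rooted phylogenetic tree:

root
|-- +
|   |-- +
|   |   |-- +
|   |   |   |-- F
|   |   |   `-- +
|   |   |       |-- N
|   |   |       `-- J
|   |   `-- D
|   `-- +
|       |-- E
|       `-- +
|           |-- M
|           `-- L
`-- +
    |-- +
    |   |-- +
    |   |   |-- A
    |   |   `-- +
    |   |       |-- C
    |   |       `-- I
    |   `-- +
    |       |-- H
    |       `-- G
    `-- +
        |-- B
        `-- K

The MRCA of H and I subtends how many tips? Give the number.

5

The MRCA of H and I is the node subtending ((A,(C,I)),(H,G)).
That clade contains 5 terminal taxa: A, C, G, H, I.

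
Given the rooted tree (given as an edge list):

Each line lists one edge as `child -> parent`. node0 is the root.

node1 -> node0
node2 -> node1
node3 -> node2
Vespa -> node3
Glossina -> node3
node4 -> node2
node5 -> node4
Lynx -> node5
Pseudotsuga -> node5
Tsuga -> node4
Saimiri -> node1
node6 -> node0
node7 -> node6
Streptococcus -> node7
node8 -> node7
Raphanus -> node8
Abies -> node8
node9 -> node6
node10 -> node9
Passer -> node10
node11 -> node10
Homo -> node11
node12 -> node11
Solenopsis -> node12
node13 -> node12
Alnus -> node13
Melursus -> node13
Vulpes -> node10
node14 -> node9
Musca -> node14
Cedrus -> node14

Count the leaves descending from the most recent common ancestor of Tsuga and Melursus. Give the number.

17

The MRCA of Tsuga and Melursus is the root, so the clade is the entire tree.
That clade contains 17 terminal taxa: Abies, Alnus, Cedrus, Glossina, Homo, Lynx, Melursus, Musca, Passer, Pseudotsuga, Raphanus, Saimiri, Solenopsis, Streptococcus, Tsuga, Vespa, Vulpes.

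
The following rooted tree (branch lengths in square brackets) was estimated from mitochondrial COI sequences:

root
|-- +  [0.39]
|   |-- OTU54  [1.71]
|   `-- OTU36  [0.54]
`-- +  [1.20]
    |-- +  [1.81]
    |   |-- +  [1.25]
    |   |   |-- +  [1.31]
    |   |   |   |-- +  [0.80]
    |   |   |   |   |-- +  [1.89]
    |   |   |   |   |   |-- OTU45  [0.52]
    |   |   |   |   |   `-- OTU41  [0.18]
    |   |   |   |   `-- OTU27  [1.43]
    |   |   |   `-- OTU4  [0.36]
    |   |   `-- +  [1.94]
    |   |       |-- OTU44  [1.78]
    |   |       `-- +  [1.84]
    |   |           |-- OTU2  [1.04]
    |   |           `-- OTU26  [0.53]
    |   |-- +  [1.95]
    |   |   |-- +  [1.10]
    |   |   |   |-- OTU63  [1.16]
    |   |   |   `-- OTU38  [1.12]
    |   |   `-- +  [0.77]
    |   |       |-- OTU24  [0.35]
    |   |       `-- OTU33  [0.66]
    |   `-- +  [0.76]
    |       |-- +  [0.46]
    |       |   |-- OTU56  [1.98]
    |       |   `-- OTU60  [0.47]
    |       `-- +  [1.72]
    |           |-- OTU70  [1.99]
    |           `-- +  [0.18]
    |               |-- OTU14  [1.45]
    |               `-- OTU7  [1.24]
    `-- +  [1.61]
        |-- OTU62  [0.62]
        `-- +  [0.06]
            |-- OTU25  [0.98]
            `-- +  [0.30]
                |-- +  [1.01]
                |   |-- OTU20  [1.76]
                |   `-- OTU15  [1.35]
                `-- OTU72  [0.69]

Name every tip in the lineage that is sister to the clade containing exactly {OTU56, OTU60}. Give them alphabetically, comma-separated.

The clade containing exactly {OTU56, OTU60} attaches to the tree at the node subtending ((OTU56,OTU60),(OTU70,(OTU14,OTU7))).
The other lineage descending from that same node — the sister group — is (OTU70,(OTU14,OTU7)); its 3 tips in alphabetical order are the answer.

OTU14, OTU7, OTU70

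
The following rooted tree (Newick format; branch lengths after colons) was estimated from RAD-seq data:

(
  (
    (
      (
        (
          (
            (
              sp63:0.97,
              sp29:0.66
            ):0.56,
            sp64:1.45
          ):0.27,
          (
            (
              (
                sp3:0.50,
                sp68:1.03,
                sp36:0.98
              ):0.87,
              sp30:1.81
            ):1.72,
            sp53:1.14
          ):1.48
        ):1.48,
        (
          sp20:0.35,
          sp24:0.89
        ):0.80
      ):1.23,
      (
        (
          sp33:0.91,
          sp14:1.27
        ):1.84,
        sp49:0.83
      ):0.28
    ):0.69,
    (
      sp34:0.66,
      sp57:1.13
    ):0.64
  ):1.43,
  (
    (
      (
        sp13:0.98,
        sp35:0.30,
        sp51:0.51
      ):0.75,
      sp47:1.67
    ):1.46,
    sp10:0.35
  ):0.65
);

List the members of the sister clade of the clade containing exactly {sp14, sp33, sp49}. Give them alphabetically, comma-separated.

sp20, sp24, sp29, sp3, sp30, sp36, sp53, sp63, sp64, sp68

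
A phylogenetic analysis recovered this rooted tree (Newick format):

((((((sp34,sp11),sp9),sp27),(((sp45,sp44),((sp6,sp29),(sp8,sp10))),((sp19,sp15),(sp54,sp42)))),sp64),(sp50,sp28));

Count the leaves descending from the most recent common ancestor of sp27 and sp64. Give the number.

The MRCA of sp27 and sp64 is the node subtending (((((sp34,sp11),sp9),sp27),(((sp45,sp44),((sp6,sp29),(sp8,sp10))),((sp19,sp15),(sp54,sp42)))),sp64).
That clade contains 15 terminal taxa: sp10, sp11, sp15, sp19, sp27, sp29, sp34, sp42, sp44, sp45, sp54, sp6, sp64, sp8, sp9.

15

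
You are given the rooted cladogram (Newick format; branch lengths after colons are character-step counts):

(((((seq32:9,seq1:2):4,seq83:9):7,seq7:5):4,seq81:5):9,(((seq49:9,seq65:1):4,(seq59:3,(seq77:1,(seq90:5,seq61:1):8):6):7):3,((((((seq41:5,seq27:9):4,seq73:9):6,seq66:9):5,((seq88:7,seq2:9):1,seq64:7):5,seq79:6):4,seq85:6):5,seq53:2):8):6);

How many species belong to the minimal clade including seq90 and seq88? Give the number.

The MRCA of seq90 and seq88 is the node subtending (((seq49,seq65),(seq59,(seq77,(seq90,seq61)))),((((((seq41,seq27),seq73),seq66),((seq88,seq2),seq64),seq79),seq85),seq53)).
That clade contains 16 terminal taxa: seq2, seq27, seq41, seq49, seq53, seq59, seq61, seq64, seq65, seq66, seq73, seq77, seq79, seq85, seq88, seq90.

16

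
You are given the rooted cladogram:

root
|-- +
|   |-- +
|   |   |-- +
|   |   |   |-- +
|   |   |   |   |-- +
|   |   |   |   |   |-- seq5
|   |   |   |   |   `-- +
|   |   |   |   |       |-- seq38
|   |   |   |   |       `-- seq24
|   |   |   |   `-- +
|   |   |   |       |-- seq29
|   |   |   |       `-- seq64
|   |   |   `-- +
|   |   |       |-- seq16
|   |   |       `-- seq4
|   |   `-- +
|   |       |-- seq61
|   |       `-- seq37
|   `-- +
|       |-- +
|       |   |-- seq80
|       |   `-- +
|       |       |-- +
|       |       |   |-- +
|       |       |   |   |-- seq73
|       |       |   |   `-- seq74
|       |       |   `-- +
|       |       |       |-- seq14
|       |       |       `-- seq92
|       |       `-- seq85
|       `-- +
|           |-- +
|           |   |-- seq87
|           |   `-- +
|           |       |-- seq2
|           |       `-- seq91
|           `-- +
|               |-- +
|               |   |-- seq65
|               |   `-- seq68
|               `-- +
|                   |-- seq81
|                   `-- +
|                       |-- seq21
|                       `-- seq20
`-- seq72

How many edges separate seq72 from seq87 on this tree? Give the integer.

The MRCA of seq72 and seq87 is the root of the tree.
From seq72 up to that node: 1 branch. From seq87 up to the same node: 5 branches. Total: 1 + 5 = 6.

6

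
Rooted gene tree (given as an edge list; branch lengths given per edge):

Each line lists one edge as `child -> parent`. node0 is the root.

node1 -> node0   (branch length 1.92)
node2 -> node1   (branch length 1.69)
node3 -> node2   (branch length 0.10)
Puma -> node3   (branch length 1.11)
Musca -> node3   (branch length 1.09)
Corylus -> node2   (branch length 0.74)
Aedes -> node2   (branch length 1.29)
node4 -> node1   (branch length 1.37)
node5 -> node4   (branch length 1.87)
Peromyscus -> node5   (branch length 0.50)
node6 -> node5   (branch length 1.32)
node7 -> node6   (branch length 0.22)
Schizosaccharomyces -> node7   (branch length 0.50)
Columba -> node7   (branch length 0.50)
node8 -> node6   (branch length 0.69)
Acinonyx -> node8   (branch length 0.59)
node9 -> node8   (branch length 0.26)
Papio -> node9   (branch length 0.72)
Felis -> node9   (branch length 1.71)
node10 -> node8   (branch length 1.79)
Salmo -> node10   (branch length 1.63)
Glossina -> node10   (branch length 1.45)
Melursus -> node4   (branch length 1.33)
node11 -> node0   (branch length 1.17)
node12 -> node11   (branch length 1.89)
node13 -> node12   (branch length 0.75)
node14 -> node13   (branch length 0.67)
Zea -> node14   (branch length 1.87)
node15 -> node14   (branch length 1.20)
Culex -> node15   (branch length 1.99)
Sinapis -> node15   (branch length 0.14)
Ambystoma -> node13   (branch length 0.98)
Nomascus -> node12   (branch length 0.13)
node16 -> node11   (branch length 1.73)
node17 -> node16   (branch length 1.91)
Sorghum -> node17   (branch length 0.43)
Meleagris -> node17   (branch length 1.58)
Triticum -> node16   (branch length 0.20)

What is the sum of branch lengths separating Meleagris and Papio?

The path runs Meleagris → … → MRCA → … → Papio; the MRCA is the root of the tree.
Branch lengths along that path: 1.58 + 1.91 + 1.73 + 1.17 + 1.92 + 1.37 + 1.87 + 1.32 + 0.69 + 0.26 + 0.72 = 14.54.

14.54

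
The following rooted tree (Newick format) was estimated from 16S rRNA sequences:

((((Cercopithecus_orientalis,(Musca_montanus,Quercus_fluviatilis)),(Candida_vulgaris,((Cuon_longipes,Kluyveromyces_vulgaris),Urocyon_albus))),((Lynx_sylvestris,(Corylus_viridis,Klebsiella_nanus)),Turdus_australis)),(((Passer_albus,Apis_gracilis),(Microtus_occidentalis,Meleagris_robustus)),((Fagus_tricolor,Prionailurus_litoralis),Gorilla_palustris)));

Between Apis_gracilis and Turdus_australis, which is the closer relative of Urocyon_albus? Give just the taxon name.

Turdus_australis

The MRCA of Urocyon_albus and Turdus_australis subtends (((Cercopithecus_orientalis,(Musca_montanus,Quercus_fluviatilis)),(Candida_vulgaris,((Cuon_longipes,Kluyveromyces_vulgaris),Urocyon_albus))),((Lynx_sylvestris,(Corylus_viridis,Klebsiella_nanus)),Turdus_australis)) (11 taxa).
The MRCA of Urocyon_albus and Apis_gracilis is the root, subtending the entire tree (18 taxa).
The first is nested inside the second, so Urocyon_albus shares a more recent common ancestor with Turdus_australis.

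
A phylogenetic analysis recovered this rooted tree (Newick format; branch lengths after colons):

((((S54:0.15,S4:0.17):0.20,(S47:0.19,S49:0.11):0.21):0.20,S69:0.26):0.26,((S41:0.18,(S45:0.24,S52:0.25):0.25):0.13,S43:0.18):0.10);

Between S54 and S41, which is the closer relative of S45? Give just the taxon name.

S41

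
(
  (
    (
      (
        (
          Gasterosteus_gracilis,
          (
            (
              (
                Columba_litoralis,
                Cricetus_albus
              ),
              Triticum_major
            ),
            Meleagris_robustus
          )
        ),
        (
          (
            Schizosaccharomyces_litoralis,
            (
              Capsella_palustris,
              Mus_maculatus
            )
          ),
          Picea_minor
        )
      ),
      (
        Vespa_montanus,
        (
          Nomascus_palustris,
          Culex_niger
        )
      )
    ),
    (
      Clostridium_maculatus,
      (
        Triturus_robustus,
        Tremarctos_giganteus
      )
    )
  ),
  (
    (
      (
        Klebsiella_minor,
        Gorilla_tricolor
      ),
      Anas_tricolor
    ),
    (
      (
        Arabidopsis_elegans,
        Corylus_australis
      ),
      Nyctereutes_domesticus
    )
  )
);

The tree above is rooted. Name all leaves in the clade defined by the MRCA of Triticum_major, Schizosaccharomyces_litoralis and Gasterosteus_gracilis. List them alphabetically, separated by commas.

Tracing Triticum_major: it sits inside ((Columba_litoralis,Cricetus_albus),Triticum_major).
Tracing Schizosaccharomyces_litoralis: it sits inside (Schizosaccharomyces_litoralis,(Capsella_palustris,Mus_maculatus)).
Tracing Gasterosteus_gracilis: it sits inside (Gasterosteus_gracilis,(((Columba_litoralis,Cricetus_albus),Triticum_major),Meleagris_robustus)).
The smallest clade enclosing all 3 is ((Gasterosteus_gracilis,(((Columba_litoralis,Cricetus_albus),Triticum_major),Meleagris_robustus)),((Schizosaccharomyces_litoralis,(Capsella_palustris,Mus_maculatus)),Picea_minor)); the answer is its 9 terminal taxa in alphabetical order.

Capsella_palustris, Columba_litoralis, Cricetus_albus, Gasterosteus_gracilis, Meleagris_robustus, Mus_maculatus, Picea_minor, Schizosaccharomyces_litoralis, Triticum_major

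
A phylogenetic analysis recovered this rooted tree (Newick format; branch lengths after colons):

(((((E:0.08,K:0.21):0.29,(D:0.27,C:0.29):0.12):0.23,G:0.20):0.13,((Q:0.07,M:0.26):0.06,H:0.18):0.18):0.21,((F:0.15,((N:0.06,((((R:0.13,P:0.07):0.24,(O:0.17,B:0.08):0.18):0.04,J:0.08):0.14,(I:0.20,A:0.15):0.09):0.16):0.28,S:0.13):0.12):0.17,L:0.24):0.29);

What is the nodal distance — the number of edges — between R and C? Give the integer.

The MRCA of R and C is the root of the tree.
From R up to that node: 9 branches. From C up to the same node: 5 branches. Total: 9 + 5 = 14.

14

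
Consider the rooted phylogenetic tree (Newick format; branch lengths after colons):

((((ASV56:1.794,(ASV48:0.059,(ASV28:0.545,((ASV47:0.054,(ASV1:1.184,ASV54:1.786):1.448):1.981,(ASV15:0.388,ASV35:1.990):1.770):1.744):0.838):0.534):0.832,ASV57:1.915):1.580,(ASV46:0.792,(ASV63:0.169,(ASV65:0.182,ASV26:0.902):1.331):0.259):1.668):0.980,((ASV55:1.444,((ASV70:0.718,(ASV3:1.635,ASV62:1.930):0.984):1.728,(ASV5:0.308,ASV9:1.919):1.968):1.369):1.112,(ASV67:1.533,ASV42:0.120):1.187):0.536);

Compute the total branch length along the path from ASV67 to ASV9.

9.088

The path runs ASV67 → … → MRCA → … → ASV9; the MRCA is the node subtending ((ASV55,((ASV70,(ASV3,ASV62)),(ASV5,ASV9))),(ASV67,ASV42)).
Branch lengths along that path: 1.533 + 1.187 + 1.112 + 1.369 + 1.968 + 1.919 = 9.088.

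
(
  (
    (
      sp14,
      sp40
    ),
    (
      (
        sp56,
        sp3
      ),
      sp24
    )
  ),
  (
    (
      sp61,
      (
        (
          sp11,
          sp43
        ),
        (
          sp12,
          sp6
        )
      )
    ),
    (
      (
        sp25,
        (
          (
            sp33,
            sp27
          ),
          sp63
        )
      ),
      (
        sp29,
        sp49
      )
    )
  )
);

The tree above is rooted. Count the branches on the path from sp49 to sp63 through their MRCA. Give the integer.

5

The MRCA of sp49 and sp63 is the node subtending ((sp25,((sp33,sp27),sp63)),(sp29,sp49)).
From sp49 up to that node: 2 branches. From sp63 up to the same node: 3 branches. Total: 2 + 3 = 5.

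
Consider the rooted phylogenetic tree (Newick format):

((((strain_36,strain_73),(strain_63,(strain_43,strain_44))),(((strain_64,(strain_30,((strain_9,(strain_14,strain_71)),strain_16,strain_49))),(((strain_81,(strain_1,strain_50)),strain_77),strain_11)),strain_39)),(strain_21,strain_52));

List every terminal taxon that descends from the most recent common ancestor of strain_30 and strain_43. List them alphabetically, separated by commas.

strain_1, strain_11, strain_14, strain_16, strain_30, strain_36, strain_39, strain_43, strain_44, strain_49, strain_50, strain_63, strain_64, strain_71, strain_73, strain_77, strain_81, strain_9

Tracing strain_30: it sits inside (strain_30,((strain_9,(strain_14,strain_71)),strain_16,strain_49)).
Tracing strain_43: it sits inside (strain_43,strain_44).
The smallest clade enclosing both is (((strain_36,strain_73),(strain_63,(strain_43,strain_44))),(((strain_64,(strain_30,((strain_9,(strain_14,strain_71)),strain_16,strain_49))),(((strain_81,(strain_1,strain_50)),strain_77),strain_11)),strain_39)); the answer is its 18 terminal taxa in alphabetical order.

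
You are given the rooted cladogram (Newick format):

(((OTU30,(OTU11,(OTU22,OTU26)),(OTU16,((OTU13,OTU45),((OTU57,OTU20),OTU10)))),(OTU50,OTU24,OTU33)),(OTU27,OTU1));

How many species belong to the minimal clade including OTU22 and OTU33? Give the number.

The MRCA of OTU22 and OTU33 is the node subtending ((OTU30,(OTU11,(OTU22,OTU26)),(OTU16,((OTU13,OTU45),((OTU57,OTU20),OTU10)))),(OTU50,OTU24,OTU33)).
That clade contains 13 terminal taxa: OTU10, OTU11, OTU13, OTU16, OTU20, OTU22, OTU24, OTU26, OTU30, OTU33, OTU45, OTU50, OTU57.

13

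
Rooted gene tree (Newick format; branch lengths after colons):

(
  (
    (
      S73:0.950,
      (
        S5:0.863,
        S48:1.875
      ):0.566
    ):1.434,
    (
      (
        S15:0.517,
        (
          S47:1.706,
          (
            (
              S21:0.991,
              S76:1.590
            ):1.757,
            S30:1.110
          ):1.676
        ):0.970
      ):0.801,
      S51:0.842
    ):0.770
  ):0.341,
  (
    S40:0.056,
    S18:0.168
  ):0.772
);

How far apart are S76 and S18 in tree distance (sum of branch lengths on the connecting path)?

8.845

The path runs S76 → … → MRCA → … → S18; the MRCA is the root of the tree.
Branch lengths along that path: 1.590 + 1.757 + 1.676 + 0.970 + 0.801 + 0.770 + 0.341 + 0.772 + 0.168 = 8.845.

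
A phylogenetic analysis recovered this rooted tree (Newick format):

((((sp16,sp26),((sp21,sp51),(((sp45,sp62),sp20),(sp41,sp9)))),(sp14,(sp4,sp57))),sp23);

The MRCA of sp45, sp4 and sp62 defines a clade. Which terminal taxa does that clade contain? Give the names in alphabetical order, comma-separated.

Tracing sp45: it sits inside (sp45,sp62).
Tracing sp4: it sits inside (sp4,sp57).
Tracing sp62: it sits inside (sp45,sp62).
The smallest clade enclosing all 3 is (((sp16,sp26),((sp21,sp51),(((sp45,sp62),sp20),(sp41,sp9)))),(sp14,(sp4,sp57))); the answer is its 12 terminal taxa in alphabetical order.

sp14, sp16, sp20, sp21, sp26, sp4, sp41, sp45, sp51, sp57, sp62, sp9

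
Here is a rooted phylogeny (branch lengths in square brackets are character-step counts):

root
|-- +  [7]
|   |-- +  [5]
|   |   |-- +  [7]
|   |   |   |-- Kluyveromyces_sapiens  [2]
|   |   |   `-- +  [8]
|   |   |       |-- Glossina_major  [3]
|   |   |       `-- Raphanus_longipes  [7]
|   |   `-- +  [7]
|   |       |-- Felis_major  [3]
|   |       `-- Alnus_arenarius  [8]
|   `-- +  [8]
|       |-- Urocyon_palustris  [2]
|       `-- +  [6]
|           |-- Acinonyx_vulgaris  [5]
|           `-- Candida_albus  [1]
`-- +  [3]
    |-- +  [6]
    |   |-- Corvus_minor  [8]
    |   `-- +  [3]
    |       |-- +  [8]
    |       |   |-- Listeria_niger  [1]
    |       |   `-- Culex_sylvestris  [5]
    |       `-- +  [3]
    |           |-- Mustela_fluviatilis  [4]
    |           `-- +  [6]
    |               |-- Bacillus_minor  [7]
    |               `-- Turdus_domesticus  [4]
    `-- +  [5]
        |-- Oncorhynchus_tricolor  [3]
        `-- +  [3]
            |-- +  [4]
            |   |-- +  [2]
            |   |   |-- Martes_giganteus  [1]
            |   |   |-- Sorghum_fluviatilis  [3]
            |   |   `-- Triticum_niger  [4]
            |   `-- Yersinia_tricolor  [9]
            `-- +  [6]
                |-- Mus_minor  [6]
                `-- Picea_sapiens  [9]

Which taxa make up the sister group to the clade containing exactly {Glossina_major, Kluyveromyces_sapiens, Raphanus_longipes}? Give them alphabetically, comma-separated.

The clade containing exactly {Glossina_major, Kluyveromyces_sapiens, Raphanus_longipes} attaches to the tree at the node subtending ((Kluyveromyces_sapiens,(Glossina_major,Raphanus_longipes)),(Felis_major,Alnus_arenarius)).
The other lineage descending from that same node — the sister group — is (Felis_major,Alnus_arenarius); its 2 tips in alphabetical order are the answer.

Alnus_arenarius, Felis_major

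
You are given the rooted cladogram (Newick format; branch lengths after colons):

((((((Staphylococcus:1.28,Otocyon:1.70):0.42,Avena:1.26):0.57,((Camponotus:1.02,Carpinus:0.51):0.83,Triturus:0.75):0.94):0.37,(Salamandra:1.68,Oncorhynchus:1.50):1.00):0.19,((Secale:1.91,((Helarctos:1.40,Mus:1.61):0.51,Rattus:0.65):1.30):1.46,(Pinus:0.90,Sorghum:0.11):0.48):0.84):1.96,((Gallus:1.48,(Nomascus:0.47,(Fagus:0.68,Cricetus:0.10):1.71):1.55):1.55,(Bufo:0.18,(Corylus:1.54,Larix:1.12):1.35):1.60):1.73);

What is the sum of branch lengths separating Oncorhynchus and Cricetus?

The path runs Oncorhynchus → … → MRCA → … → Cricetus; the MRCA is the root of the tree.
Branch lengths along that path: 1.50 + 1.00 + 0.19 + 1.96 + 1.73 + 1.55 + 1.55 + 1.71 + 0.10 = 11.29.

11.29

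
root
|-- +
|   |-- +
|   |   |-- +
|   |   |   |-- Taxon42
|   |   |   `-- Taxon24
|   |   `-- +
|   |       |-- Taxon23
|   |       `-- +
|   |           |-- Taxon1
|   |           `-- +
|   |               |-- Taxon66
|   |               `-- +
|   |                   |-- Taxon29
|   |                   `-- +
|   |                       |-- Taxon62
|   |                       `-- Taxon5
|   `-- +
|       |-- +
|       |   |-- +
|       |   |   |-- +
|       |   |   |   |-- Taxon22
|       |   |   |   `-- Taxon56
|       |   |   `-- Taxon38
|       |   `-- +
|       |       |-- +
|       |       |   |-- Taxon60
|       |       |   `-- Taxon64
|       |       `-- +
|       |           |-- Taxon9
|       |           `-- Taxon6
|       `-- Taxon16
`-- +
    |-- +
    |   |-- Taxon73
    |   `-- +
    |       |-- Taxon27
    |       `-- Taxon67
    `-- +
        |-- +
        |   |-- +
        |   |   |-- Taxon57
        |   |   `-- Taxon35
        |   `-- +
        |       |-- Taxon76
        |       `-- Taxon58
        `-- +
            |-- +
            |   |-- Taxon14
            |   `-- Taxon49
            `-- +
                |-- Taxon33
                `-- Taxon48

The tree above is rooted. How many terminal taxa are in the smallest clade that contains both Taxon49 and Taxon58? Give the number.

The MRCA of Taxon49 and Taxon58 is the node subtending (((Taxon57,Taxon35),(Taxon76,Taxon58)),((Taxon14,Taxon49),(Taxon33,Taxon48))).
That clade contains 8 terminal taxa: Taxon14, Taxon33, Taxon35, Taxon48, Taxon49, Taxon57, Taxon58, Taxon76.

8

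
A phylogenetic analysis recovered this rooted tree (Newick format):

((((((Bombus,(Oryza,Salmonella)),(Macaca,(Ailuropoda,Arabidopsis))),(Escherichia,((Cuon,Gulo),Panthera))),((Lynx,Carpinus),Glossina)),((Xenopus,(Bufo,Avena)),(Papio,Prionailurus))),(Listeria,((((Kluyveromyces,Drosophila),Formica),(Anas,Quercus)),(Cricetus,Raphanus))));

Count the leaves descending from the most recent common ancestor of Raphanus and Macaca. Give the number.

26

The MRCA of Raphanus and Macaca is the root, so the clade is the entire tree.
That clade contains 26 terminal taxa: Ailuropoda, Anas, Arabidopsis, Avena, Bombus, Bufo, Carpinus, Cricetus, Cuon, Drosophila, Escherichia, Formica, Glossina, Gulo, Kluyveromyces, Listeria, Lynx, Macaca, Oryza, Panthera, Papio, Prionailurus, Quercus, Raphanus, Salmonella, Xenopus.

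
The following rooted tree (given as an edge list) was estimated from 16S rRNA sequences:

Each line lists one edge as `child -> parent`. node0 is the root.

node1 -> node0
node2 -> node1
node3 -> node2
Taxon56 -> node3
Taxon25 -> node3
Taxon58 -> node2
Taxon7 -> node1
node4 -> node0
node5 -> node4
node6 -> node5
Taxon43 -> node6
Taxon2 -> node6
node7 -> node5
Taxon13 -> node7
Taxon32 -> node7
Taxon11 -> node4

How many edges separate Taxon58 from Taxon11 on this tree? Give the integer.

5

The MRCA of Taxon58 and Taxon11 is the root of the tree.
From Taxon58 up to that node: 3 branches. From Taxon11 up to the same node: 2 branches. Total: 3 + 2 = 5.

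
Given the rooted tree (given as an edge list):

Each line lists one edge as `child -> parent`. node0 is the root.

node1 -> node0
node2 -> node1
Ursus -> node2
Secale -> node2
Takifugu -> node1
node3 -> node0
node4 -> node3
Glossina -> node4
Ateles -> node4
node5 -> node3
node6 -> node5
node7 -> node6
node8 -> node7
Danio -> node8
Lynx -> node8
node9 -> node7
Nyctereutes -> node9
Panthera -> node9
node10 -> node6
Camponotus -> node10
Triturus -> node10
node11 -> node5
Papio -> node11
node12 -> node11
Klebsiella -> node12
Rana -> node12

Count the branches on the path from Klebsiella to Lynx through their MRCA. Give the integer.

The MRCA of Klebsiella and Lynx is the node subtending ((((Danio,Lynx),(Nyctereutes,Panthera)),(Camponotus,Triturus)),(Papio,(Klebsiella,Rana))).
From Klebsiella up to that node: 3 branches. From Lynx up to the same node: 4 branches. Total: 3 + 4 = 7.

7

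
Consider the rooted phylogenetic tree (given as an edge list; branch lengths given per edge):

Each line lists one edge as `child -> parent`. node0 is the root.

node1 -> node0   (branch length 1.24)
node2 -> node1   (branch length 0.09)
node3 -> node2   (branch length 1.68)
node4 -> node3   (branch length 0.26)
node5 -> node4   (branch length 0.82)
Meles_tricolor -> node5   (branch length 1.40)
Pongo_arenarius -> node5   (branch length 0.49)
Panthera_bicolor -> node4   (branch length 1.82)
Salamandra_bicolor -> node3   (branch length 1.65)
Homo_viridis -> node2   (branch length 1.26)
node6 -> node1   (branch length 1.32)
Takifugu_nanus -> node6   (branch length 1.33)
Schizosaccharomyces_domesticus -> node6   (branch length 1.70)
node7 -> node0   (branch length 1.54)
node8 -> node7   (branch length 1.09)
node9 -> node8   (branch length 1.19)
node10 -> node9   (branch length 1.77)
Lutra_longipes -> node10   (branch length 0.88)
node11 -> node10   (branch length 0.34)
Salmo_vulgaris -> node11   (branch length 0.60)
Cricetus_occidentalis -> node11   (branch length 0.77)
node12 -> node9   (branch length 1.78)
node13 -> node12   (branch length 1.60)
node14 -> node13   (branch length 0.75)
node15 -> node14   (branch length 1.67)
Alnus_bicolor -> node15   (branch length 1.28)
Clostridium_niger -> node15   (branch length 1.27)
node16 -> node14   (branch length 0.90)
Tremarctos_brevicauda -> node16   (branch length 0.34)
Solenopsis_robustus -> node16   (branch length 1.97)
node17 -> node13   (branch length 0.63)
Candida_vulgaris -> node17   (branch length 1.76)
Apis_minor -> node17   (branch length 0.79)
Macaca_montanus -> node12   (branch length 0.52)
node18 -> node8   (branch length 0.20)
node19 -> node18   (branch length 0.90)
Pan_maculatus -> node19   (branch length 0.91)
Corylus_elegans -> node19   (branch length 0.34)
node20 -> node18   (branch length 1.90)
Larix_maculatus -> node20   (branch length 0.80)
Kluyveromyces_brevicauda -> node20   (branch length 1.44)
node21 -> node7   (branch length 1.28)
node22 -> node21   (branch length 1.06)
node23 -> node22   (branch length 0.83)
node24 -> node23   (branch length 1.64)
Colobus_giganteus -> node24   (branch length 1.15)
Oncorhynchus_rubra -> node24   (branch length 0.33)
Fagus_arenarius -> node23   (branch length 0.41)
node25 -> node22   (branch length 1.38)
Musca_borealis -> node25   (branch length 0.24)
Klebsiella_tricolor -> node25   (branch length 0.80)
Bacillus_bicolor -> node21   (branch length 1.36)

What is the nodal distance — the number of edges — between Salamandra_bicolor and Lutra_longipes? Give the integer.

9

The MRCA of Salamandra_bicolor and Lutra_longipes is the root of the tree.
From Salamandra_bicolor up to that node: 4 branches. From Lutra_longipes up to the same node: 5 branches. Total: 4 + 5 = 9.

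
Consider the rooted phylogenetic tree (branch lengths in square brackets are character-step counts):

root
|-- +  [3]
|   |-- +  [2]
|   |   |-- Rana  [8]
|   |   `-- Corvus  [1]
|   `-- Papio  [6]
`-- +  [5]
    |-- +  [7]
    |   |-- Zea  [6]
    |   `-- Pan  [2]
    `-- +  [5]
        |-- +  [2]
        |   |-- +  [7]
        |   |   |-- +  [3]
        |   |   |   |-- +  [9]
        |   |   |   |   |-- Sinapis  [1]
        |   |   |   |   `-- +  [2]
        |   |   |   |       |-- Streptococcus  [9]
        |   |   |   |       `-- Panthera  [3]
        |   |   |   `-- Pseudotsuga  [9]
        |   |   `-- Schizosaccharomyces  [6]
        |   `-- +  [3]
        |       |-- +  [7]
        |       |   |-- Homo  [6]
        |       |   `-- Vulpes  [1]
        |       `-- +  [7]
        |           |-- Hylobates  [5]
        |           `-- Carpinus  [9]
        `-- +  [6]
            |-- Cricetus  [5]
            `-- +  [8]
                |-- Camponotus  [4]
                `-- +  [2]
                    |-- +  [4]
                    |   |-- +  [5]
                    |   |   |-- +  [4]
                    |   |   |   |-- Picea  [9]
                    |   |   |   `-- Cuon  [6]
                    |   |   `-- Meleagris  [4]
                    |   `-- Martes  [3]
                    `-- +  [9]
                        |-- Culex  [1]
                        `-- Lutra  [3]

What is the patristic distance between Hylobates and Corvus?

The path runs Hylobates → … → MRCA → … → Corvus; the MRCA is the root of the tree.
Branch lengths along that path: 5 + 7 + 3 + 2 + 5 + 5 + 3 + 2 + 1 = 33.

33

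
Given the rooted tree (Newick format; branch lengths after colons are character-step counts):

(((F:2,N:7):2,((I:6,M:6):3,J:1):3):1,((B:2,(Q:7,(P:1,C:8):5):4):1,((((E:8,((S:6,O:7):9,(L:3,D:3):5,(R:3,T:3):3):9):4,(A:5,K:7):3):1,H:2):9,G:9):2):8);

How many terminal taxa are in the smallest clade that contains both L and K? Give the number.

9

The MRCA of L and K is the node subtending ((E,((S,O),(L,D),(R,T))),(A,K)).
That clade contains 9 terminal taxa: A, D, E, K, L, O, R, S, T.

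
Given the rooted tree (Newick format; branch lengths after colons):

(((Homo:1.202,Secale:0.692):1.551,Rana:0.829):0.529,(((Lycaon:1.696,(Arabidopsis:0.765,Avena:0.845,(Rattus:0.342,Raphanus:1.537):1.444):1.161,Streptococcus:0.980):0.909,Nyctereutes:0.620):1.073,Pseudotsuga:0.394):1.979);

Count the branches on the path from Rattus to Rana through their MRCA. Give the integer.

The MRCA of Rattus and Rana is the root of the tree.
From Rattus up to that node: 6 branches. From Rana up to the same node: 2 branches. Total: 6 + 2 = 8.

8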